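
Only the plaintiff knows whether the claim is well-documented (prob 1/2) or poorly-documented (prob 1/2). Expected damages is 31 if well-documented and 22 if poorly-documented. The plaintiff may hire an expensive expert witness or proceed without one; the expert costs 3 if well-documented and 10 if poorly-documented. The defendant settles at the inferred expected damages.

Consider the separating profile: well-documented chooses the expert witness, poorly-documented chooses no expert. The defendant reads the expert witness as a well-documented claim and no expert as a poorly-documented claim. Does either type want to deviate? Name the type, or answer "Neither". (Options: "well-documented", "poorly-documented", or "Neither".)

The expert witness pays 31; no expert pays 22.
well-documented: assigned the expert witness, nets 31 − 3 = 28; deviating to no expert nets 22.
poorly-documented: assigned no expert, nets 22; deviating to the expert witness nets 31 − 10 = 21.
Both types strictly prefer their assigned action; no profitable deviation.

Neither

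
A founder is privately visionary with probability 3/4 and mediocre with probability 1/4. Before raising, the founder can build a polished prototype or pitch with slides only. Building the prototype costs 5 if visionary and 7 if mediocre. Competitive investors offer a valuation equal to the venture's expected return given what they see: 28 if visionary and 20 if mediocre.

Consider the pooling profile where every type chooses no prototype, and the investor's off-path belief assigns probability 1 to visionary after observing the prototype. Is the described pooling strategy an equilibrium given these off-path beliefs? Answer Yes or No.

On path, the investor holds the prior and pays 3/4·28 + 1/4·20 = 26. Off path (the prototype), believing visionary, it pays 28.
visionary: no prototype nets 26; the prototype nets 28 − 5 = 23. visionary stays.
mediocre: no prototype nets 26; the prototype nets 28 − 7 = 21. mediocre stays.
No type deviates, so pooling is sustained.

Yes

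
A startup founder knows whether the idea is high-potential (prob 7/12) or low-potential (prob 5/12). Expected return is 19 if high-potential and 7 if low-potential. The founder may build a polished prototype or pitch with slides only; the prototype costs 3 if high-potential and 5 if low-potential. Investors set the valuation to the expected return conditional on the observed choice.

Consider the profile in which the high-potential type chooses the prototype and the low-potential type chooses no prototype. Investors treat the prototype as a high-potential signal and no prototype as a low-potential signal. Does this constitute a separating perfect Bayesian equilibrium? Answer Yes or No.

No

Under these beliefs, the prototype earns valuation 19 and no prototype earns valuation 7.
high-potential: the prototype nets 19 − 3 = 16; no prototype nets 7. high-potential prefers the prototype.
low-potential: the prototype nets 19 − 5 = 14; no prototype nets 7. low-potential would deviate to the prototype.
low-potential has a profitable deviation, so the profile is not an equilibrium.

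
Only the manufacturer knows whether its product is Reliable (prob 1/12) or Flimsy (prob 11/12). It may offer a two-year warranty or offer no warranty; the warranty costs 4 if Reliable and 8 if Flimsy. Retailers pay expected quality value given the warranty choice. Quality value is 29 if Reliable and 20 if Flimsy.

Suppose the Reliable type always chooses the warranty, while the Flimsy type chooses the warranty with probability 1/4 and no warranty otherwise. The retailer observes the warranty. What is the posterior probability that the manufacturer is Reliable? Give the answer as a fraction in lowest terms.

4/15

P(the warranty) = (1/12)·1 + (11/12)·(1/4) = 5/16.
By Bayes' rule, P(Reliable | the warranty) = (1/12) / (5/16) = 4/15.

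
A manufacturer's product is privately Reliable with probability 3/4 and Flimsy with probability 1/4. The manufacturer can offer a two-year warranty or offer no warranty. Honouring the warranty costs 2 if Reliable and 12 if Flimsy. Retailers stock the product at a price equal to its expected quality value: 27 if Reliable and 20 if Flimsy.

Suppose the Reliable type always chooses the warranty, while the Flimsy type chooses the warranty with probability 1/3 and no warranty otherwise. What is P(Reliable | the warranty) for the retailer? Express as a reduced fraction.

P(the warranty) = (3/4)·1 + (1/4)·(1/3) = 5/6.
By Bayes' rule, P(Reliable | the warranty) = (3/4) / (5/6) = 9/10.

9/10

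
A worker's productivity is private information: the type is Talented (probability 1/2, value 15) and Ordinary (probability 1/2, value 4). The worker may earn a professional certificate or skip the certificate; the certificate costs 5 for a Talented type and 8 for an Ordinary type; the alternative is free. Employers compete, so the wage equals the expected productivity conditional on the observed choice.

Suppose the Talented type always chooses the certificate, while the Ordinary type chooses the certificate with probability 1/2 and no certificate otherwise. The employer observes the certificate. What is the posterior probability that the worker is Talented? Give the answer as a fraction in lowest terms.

P(the certificate) = (1/2)·1 + (1/2)·(1/2) = 3/4.
By Bayes' rule, P(Talented | the certificate) = (1/2) / (3/4) = 2/3.

2/3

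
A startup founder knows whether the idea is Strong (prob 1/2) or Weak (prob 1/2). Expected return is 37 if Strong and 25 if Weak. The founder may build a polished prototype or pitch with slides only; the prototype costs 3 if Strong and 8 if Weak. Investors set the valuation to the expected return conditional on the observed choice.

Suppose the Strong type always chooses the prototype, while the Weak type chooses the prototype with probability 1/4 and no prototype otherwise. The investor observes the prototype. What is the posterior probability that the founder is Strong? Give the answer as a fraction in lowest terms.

P(the prototype) = (1/2)·1 + (1/2)·(1/4) = 5/8.
By Bayes' rule, P(Strong | the prototype) = (1/2) / (5/8) = 4/5.

4/5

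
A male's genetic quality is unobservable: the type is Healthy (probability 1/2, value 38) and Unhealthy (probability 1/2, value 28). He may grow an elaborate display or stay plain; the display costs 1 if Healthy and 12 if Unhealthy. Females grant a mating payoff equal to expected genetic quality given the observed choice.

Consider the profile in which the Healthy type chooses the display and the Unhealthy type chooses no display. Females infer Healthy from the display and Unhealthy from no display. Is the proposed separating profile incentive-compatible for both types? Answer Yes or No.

Under these beliefs, the display earns mating payoff 38 and no display earns mating payoff 28.
Healthy: the display nets 38 − 1 = 37; no display nets 28. Healthy prefers the display.
Unhealthy: the display nets 38 − 12 = 26; no display nets 28. Unhealthy prefers no display.
Neither type deviates, so the separating profile is an equilibrium.

Yes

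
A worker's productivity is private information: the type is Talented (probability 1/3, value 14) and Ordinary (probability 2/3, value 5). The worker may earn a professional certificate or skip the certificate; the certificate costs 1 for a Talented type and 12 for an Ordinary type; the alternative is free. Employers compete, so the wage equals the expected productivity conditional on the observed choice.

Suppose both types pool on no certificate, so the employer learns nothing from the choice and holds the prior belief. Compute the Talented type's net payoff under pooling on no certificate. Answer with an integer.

Pooled wage = 1/3·14 + 2/3·5 = 8.
Talented pays no cost for no certificate, so net payoff = 8.

8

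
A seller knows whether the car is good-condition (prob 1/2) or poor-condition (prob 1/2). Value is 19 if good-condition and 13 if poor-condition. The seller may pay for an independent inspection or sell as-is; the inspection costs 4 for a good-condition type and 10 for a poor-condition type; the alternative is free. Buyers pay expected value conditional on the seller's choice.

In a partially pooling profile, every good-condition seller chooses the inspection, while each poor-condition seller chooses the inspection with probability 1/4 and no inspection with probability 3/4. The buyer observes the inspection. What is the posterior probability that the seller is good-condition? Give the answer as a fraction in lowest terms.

4/5

P(the inspection) = (1/2)·1 + (1/2)·(1/4) = 5/8.
By Bayes' rule, P(good-condition | the inspection) = (1/2) / (5/8) = 4/5.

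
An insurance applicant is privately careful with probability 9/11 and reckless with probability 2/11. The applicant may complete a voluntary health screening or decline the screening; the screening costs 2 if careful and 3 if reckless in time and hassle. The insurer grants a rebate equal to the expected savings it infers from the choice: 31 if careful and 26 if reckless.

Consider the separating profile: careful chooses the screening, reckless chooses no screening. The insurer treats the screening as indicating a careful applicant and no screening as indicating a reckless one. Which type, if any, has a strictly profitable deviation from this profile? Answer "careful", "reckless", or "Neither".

reckless

The screening pays 31; no screening pays 26.
careful: assigned the screening, nets 31 − 2 = 29; deviating to no screening nets 26.
reckless: assigned no screening, nets 26; deviating to the screening nets 31 − 3 = 28.
The reckless type gains 2 by deviating.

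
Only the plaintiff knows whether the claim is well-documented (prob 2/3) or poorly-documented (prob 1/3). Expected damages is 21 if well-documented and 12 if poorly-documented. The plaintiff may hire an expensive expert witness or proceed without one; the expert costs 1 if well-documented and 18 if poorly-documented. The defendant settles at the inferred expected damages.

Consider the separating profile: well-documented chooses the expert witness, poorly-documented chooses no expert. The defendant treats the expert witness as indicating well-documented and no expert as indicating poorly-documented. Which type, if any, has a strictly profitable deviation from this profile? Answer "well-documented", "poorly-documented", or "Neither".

The expert witness pays 21; no expert pays 12.
well-documented: assigned the expert witness, nets 21 − 1 = 20; deviating to no expert nets 12.
poorly-documented: assigned no expert, nets 12; deviating to the expert witness nets 21 − 18 = 3.
Both types strictly prefer their assigned action; no profitable deviation.

Neither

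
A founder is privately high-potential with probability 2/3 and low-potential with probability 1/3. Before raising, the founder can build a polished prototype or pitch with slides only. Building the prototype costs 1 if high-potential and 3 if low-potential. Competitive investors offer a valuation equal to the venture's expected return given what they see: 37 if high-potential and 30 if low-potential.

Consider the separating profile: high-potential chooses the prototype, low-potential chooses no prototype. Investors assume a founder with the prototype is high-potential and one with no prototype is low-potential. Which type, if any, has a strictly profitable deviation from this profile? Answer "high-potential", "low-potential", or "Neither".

low-potential

The prototype pays 37; no prototype pays 30.
high-potential: assigned the prototype, nets 37 − 1 = 36; deviating to no prototype nets 30.
low-potential: assigned no prototype, nets 30; deviating to the prototype nets 37 − 3 = 34.
The low-potential type gains 4 by deviating.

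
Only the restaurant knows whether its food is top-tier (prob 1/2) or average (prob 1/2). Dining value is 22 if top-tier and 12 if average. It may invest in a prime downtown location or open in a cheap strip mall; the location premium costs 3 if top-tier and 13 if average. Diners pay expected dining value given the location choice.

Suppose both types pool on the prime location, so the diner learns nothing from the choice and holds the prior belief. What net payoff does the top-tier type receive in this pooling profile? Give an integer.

14

Pooled price premium = 1/2·22 + 1/2·12 = 17.
top-tier pays cost 3 for the prime location, so net payoff = 17 − 3 = 14.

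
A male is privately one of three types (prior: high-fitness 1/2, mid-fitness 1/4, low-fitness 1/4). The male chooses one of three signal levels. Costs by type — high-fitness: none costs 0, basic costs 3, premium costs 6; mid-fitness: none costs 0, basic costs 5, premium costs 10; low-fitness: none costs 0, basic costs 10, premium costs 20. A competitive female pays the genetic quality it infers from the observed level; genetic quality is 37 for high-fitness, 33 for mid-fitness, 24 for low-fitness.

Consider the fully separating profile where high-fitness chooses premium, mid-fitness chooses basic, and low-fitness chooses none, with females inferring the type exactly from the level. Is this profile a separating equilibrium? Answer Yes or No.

Separating mating payoffs: premium → 37, basic → 33, none → 24.
high-fitness (assigned premium): none: 24 − 0 = 24; basic: 33 − 3 = 30; premium: 37 − 6 = 31. high-fitness stays.
mid-fitness (assigned basic): none: 24 − 0 = 24; basic: 33 − 5 = 28; premium: 37 − 10 = 27. mid-fitness stays.
low-fitness (assigned none): none: 24 − 0 = 24; basic: 33 − 10 = 23; premium: 37 − 20 = 17. low-fitness stays.
Every type prefers its assigned level; separation holds.

Yes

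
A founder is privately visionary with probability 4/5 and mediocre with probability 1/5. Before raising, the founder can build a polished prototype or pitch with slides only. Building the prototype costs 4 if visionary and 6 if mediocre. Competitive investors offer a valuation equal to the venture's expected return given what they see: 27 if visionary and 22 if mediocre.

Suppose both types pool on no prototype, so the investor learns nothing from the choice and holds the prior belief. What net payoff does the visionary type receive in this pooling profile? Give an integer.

26

Pooled valuation = 4/5·27 + 1/5·22 = 26.
visionary pays no cost for no prototype, so net payoff = 26.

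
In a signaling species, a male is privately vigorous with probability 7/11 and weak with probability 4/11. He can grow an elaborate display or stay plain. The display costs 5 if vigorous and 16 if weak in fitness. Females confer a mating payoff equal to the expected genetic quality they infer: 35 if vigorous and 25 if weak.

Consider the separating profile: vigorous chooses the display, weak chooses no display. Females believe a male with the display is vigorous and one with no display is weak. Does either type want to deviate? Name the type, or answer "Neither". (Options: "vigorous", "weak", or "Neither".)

Neither

The display pays 35; no display pays 25.
vigorous: assigned the display, nets 35 − 5 = 30; deviating to no display nets 25.
weak: assigned no display, nets 25; deviating to the display nets 35 − 16 = 19.
Both types strictly prefer their assigned action; no profitable deviation.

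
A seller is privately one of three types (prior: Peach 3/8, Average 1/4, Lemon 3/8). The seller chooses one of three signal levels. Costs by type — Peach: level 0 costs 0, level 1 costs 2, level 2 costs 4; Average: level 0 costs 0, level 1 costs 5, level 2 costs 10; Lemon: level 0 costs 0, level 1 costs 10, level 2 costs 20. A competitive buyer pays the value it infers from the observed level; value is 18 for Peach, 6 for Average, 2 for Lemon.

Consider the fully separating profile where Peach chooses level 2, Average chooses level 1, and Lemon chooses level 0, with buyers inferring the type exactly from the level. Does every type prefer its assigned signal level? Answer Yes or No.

No

Separating prices: level 2 → 18, level 1 → 6, level 0 → 2.
Peach (assigned level 2): level 0: 2 − 0 = 2; level 1: 6 − 2 = 4; level 2: 18 − 4 = 14. Peach stays.
Average (assigned level 1): level 0: 2 − 0 = 2; level 1: 6 − 5 = 1; level 2: 18 − 10 = 8. Average prefers level 2.
Lemon (assigned level 0): level 0: 2 − 0 = 2; level 1: 6 − 10 = -4; level 2: 18 − 20 = -2. Lemon stays.
At least one type deviates; the separating profile fails.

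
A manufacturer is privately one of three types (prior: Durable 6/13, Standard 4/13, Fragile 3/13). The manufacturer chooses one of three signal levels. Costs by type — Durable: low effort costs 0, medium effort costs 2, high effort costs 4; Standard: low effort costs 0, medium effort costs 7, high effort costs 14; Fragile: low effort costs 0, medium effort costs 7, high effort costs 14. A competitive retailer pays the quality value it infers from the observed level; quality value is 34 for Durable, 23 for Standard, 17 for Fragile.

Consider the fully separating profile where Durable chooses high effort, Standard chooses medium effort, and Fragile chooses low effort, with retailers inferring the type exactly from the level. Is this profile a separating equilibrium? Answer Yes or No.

Separating prices: high effort → 34, medium effort → 23, low effort → 17.
Durable (assigned high effort): low effort: 17 − 0 = 17; medium effort: 23 − 2 = 21; high effort: 34 − 4 = 30. Durable stays.
Standard (assigned medium effort): low effort: 17 − 0 = 17; medium effort: 23 − 7 = 16; high effort: 34 − 14 = 20. Standard prefers high effort.
Fragile (assigned low effort): low effort: 17 − 0 = 17; medium effort: 23 − 7 = 16; high effort: 34 − 14 = 20. Fragile prefers high effort.
At least one type deviates; the separating profile fails.

No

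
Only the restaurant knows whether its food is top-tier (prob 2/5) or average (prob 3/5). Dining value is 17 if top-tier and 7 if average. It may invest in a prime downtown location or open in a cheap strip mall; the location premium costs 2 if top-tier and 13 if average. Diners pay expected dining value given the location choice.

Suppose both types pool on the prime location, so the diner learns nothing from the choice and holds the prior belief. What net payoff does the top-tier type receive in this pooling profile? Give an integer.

9

Pooled price premium = 2/5·17 + 3/5·7 = 11.
top-tier pays cost 2 for the prime location, so net payoff = 11 − 2 = 9.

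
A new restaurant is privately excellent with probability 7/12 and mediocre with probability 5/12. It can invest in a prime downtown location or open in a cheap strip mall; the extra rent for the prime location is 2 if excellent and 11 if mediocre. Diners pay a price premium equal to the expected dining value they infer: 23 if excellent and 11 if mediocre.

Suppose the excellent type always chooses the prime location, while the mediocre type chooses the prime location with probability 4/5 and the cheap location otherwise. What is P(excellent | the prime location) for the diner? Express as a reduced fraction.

P(the prime location) = (7/12)·1 + (5/12)·(4/5) = 11/12.
By Bayes' rule, P(excellent | the prime location) = (7/12) / (11/12) = 7/11.

7/11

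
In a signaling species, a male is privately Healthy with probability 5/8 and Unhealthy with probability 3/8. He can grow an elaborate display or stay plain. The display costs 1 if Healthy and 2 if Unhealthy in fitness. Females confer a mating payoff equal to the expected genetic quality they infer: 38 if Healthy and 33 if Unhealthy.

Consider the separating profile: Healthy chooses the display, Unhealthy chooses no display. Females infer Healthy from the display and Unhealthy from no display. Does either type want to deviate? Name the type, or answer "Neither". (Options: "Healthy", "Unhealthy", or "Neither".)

Unhealthy

The display pays 38; no display pays 33.
Healthy: assigned the display, nets 38 − 1 = 37; deviating to no display nets 33.
Unhealthy: assigned no display, nets 33; deviating to the display nets 38 − 2 = 36.
The Unhealthy type gains 3 by deviating.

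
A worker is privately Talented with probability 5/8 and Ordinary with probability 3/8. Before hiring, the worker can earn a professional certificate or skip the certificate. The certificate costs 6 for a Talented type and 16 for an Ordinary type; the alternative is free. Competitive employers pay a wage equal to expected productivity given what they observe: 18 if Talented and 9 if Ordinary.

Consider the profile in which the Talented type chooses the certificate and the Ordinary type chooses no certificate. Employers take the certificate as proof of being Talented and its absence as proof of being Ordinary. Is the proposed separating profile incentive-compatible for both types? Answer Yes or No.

Yes

Under these beliefs, the certificate earns wage 18 and no certificate earns wage 9.
Talented: the certificate nets 18 − 6 = 12; no certificate nets 9. Talented prefers the certificate.
Ordinary: the certificate nets 18 − 16 = 2; no certificate nets 9. Ordinary prefers no certificate.
Neither type deviates, so the separating profile is an equilibrium.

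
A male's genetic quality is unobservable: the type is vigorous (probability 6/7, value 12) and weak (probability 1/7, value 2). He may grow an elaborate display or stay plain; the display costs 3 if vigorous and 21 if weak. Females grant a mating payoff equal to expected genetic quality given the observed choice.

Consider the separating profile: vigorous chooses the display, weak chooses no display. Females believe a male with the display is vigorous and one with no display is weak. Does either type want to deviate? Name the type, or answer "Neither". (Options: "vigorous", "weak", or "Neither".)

Neither

The display pays 12; no display pays 2.
vigorous: assigned the display, nets 12 − 3 = 9; deviating to no display nets 2.
weak: assigned no display, nets 2; deviating to the display nets 12 − 21 = -9.
Both types strictly prefer their assigned action; no profitable deviation.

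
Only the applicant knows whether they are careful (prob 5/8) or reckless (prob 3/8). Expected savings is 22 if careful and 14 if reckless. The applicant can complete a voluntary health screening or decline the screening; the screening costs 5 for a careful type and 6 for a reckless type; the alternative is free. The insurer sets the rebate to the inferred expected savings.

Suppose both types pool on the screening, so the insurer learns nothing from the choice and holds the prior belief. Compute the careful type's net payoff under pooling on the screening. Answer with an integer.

Pooled rebate = 5/8·22 + 3/8·14 = 19.
careful pays cost 5 for the screening, so net payoff = 19 − 5 = 14.

14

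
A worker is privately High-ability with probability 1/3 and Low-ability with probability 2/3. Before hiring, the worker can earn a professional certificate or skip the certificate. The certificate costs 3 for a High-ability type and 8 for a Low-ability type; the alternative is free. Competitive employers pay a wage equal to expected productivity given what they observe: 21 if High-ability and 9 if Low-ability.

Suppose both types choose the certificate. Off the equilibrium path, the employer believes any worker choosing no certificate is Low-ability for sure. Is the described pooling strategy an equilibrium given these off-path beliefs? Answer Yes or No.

On path, the employer holds the prior and pays 1/3·21 + 2/3·9 = 13. Off path (no certificate), believing Low-ability, it pays 9.
High-ability: the certificate nets 13 − 3 = 10; no certificate nets 9. High-ability stays.
Low-ability: the certificate nets 13 − 8 = 5; no certificate nets 9. Low-ability would deviate.
A type deviates, so pooling fails.

No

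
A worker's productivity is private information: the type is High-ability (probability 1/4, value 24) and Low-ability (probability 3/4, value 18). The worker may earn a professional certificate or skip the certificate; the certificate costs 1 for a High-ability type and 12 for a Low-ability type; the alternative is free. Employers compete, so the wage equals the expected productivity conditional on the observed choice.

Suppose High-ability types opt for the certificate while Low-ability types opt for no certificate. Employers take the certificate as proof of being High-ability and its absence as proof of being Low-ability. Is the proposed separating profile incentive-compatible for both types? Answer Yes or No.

Under these beliefs, the certificate earns wage 24 and no certificate earns wage 18.
High-ability: the certificate nets 24 − 1 = 23; no certificate nets 18. High-ability prefers the certificate.
Low-ability: the certificate nets 24 − 12 = 12; no certificate nets 18. Low-ability prefers no certificate.
Neither type deviates, so the separating profile is an equilibrium.

Yes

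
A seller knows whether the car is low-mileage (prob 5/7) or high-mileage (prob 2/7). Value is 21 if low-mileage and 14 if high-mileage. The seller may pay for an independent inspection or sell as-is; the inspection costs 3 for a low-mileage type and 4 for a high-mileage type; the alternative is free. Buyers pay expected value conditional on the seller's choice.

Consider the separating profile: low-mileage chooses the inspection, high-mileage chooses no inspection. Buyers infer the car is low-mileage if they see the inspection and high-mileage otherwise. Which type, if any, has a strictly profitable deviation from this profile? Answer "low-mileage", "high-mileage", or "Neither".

The inspection pays 21; no inspection pays 14.
low-mileage: assigned the inspection, nets 21 − 3 = 18; deviating to no inspection nets 14.
high-mileage: assigned no inspection, nets 14; deviating to the inspection nets 21 − 4 = 17.
The high-mileage type gains 3 by deviating.

high-mileage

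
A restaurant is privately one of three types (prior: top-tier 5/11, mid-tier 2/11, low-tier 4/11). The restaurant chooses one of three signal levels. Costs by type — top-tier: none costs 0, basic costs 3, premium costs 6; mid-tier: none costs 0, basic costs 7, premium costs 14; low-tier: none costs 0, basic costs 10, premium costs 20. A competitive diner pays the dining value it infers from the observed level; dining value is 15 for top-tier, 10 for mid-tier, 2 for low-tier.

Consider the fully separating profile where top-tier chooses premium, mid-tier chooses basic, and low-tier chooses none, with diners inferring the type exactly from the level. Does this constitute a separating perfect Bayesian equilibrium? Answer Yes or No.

Yes

Separating price premiums: premium → 15, basic → 10, none → 2.
top-tier (assigned premium): none: 2 − 0 = 2; basic: 10 − 3 = 7; premium: 15 − 6 = 9. top-tier stays.
mid-tier (assigned basic): none: 2 − 0 = 2; basic: 10 − 7 = 3; premium: 15 − 14 = 1. mid-tier stays.
low-tier (assigned none): none: 2 − 0 = 2; basic: 10 − 10 = 0; premium: 15 − 20 = -5. low-tier stays.
Every type prefers its assigned level; separation holds.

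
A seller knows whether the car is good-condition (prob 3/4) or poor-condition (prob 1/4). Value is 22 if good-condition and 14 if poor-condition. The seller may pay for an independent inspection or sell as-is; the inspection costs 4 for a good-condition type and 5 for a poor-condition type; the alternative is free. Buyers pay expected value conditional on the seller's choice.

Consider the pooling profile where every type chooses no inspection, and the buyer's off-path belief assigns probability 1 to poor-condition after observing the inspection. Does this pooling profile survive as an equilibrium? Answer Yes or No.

Yes

On path, the buyer holds the prior and pays 3/4·22 + 1/4·14 = 20. Off path (the inspection), believing poor-condition, it pays 14.
good-condition: no inspection nets 20; the inspection nets 14 − 4 = 10. good-condition stays.
poor-condition: no inspection nets 20; the inspection nets 14 − 5 = 9. poor-condition stays.
No type deviates, so pooling is sustained.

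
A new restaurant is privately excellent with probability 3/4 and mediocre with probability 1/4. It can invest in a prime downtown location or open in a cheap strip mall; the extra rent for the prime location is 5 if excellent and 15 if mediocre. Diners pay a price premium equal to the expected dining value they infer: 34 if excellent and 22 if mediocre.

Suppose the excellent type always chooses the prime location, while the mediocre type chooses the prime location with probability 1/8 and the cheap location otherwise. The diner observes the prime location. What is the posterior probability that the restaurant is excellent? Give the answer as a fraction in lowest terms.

P(the prime location) = (3/4)·1 + (1/4)·(1/8) = 25/32.
By Bayes' rule, P(excellent | the prime location) = (3/4) / (25/32) = 24/25.

24/25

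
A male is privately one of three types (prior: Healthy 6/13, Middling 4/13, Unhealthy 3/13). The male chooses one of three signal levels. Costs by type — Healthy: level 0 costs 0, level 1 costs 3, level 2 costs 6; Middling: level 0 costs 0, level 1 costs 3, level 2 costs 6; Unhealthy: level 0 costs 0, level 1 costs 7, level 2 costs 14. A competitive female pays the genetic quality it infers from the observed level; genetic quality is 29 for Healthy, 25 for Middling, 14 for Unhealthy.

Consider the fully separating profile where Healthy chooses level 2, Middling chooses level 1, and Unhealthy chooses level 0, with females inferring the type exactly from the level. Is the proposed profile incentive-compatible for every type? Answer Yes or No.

No

Separating mating payoffs: level 2 → 29, level 1 → 25, level 0 → 14.
Healthy (assigned level 2): level 0: 14 − 0 = 14; level 1: 25 − 3 = 22; level 2: 29 − 6 = 23. Healthy stays.
Middling (assigned level 1): level 0: 14 − 0 = 14; level 1: 25 − 3 = 22; level 2: 29 − 6 = 23. Middling prefers level 2.
Unhealthy (assigned level 0): level 0: 14 − 0 = 14; level 1: 25 − 7 = 18; level 2: 29 − 14 = 15. Unhealthy prefers level 1.
At least one type deviates; the separating profile fails.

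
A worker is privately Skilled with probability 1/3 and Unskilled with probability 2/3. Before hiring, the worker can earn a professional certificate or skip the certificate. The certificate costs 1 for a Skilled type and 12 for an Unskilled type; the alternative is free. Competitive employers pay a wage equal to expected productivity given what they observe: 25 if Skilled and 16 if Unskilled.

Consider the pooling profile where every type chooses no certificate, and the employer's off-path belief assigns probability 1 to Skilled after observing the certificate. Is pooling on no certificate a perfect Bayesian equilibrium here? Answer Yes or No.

No

On path, the employer holds the prior and pays 1/3·25 + 2/3·16 = 19. Off path (the certificate), believing Skilled, it pays 25.
Skilled: no certificate nets 19; the certificate nets 25 − 1 = 24. Skilled would deviate.
Unskilled: no certificate nets 19; the certificate nets 25 − 12 = 13. Unskilled stays.
A type deviates, so pooling fails.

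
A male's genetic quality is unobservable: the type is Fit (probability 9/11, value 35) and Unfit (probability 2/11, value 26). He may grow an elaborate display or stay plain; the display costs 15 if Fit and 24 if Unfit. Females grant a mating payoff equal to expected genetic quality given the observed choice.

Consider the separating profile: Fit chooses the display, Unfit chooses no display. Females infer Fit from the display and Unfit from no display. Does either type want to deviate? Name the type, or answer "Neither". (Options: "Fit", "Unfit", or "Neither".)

The display pays 35; no display pays 26.
Fit: assigned the display, nets 35 − 15 = 20; deviating to no display nets 26.
Unfit: assigned no display, nets 26; deviating to the display nets 35 − 24 = 11.
The Fit type gains 6 by deviating.

Fit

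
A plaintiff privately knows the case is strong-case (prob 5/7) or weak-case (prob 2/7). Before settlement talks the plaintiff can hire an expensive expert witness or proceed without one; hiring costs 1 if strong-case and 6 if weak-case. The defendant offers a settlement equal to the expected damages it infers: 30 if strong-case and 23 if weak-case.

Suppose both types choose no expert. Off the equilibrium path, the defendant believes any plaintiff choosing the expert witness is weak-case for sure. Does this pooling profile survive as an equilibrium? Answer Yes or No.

Yes

On path, the defendant holds the prior and pays 5/7·30 + 2/7·23 = 28. Off path (the expert witness), believing weak-case, it pays 23.
strong-case: no expert nets 28; the expert witness nets 23 − 1 = 22. strong-case stays.
weak-case: no expert nets 28; the expert witness nets 23 − 6 = 17. weak-case stays.
No type deviates, so pooling is sustained.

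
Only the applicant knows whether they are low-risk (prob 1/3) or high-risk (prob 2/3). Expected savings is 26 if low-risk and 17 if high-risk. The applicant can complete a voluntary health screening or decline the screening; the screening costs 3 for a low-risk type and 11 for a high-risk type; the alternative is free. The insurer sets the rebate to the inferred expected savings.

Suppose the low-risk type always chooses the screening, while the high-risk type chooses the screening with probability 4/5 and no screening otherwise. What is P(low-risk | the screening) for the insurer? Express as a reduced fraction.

P(the screening) = (1/3)·1 + (2/3)·(4/5) = 13/15.
By Bayes' rule, P(low-risk | the screening) = (1/3) / (13/15) = 5/13.

5/13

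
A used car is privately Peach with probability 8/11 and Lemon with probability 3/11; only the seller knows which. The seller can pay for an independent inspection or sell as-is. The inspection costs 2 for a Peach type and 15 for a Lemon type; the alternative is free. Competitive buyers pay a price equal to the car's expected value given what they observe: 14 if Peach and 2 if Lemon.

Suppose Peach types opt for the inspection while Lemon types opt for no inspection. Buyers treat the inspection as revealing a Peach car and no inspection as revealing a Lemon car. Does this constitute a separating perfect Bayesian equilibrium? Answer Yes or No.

Yes

Under these beliefs, the inspection earns price 14 and no inspection earns price 2.
Peach: the inspection nets 14 − 2 = 12; no inspection nets 2. Peach prefers the inspection.
Lemon: the inspection nets 14 − 15 = -1; no inspection nets 2. Lemon prefers no inspection.
Neither type deviates, so the separating profile is an equilibrium.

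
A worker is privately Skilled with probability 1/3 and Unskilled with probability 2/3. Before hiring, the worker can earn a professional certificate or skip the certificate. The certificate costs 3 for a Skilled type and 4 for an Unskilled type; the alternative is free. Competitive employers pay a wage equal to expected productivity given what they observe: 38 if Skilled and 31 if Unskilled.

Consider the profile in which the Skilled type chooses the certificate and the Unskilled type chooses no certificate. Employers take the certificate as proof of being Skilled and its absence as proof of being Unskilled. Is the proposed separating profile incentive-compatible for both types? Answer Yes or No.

Under these beliefs, the certificate earns wage 38 and no certificate earns wage 31.
Skilled: the certificate nets 38 − 3 = 35; no certificate nets 31. Skilled prefers the certificate.
Unskilled: the certificate nets 38 − 4 = 34; no certificate nets 31. Unskilled would deviate to the certificate.
Unskilled has a profitable deviation, so the profile is not an equilibrium.

No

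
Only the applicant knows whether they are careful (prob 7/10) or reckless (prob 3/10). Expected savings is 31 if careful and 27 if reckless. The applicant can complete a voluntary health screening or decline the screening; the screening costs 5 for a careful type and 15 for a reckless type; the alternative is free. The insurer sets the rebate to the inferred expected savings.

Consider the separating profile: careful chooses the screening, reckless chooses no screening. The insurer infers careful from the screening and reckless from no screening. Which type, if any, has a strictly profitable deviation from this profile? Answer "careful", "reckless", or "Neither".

The screening pays 31; no screening pays 27.
careful: assigned the screening, nets 31 − 5 = 26; deviating to no screening nets 27.
reckless: assigned no screening, nets 27; deviating to the screening nets 31 − 15 = 16.
The careful type gains 1 by deviating.

careful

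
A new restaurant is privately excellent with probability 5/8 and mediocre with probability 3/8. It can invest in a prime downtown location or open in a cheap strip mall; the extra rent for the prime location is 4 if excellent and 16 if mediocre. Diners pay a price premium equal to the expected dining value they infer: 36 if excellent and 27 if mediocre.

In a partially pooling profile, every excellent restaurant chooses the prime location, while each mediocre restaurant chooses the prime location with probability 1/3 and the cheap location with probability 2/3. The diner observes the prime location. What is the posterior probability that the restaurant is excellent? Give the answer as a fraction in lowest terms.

5/6

P(the prime location) = (5/8)·1 + (3/8)·(1/3) = 3/4.
By Bayes' rule, P(excellent | the prime location) = (5/8) / (3/4) = 5/6.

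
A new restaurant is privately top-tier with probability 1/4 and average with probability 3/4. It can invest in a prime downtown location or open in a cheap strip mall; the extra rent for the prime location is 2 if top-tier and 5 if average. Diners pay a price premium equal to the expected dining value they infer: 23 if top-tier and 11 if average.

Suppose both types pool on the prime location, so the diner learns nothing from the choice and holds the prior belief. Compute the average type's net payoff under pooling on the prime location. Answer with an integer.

9

Pooled price premium = 1/4·23 + 3/4·11 = 14.
average pays cost 5 for the prime location, so net payoff = 14 − 5 = 9.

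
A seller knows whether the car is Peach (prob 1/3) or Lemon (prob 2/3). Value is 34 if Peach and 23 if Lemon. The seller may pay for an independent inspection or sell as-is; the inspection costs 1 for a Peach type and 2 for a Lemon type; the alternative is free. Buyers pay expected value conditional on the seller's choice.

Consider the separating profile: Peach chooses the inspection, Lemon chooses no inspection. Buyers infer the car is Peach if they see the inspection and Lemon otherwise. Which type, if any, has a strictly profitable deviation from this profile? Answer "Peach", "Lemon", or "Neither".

The inspection pays 34; no inspection pays 23.
Peach: assigned the inspection, nets 34 − 1 = 33; deviating to no inspection nets 23.
Lemon: assigned no inspection, nets 23; deviating to the inspection nets 34 − 2 = 32.
The Lemon type gains 9 by deviating.

Lemon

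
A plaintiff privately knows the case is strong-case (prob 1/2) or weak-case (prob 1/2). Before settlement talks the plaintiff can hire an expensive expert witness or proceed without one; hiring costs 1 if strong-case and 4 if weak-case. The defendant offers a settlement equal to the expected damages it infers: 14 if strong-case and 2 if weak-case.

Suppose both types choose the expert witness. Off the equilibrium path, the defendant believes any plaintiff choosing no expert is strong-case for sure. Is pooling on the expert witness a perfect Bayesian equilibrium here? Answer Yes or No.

No

On path, the defendant holds the prior and pays 1/2·14 + 1/2·2 = 8. Off path (no expert), believing strong-case, it pays 14.
strong-case: the expert witness nets 8 − 1 = 7; no expert nets 14. strong-case would deviate.
weak-case: the expert witness nets 8 − 4 = 4; no expert nets 14. weak-case would deviate.
A type deviates, so pooling fails.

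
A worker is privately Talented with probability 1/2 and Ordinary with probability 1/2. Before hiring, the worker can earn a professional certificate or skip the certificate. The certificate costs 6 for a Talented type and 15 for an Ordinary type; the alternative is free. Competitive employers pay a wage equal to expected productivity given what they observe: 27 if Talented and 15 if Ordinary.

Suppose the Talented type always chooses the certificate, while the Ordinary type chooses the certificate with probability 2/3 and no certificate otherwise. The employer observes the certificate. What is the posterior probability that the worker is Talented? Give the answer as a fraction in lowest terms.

3/5

P(the certificate) = (1/2)·1 + (1/2)·(2/3) = 5/6.
By Bayes' rule, P(Talented | the certificate) = (1/2) / (5/6) = 3/5.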